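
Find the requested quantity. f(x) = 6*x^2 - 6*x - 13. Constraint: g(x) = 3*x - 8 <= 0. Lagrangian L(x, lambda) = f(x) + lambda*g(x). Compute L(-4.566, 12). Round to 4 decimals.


Step 1: Evaluate f(x).
f(-4.566) = 6*(-4.566)^2 - 6*(-4.566) - 13 = 139.4861
Step 2: Evaluate g(x).
g(-4.566) = 3*-4.566 - 8 = -21.698
Step 3: Compute Lagrangian.
L = 139.4861 + 12*-21.698 = -120.8899


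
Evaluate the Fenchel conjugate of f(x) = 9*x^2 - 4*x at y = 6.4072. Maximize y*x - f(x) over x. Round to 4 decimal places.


f*(y) = sup_x {y*x - a*x^2 - b*x} = sup_x {(y-b)*x - a*x^2}
FOC: (y - b) - 2a*x = 0 => x* = (y - b)/(2a)
x* = (6.4072 + 4)/(2*9) = 0.5782
f*(6.4072) = (y-b)^2/(4a) = (6.4072 + 4)^2/(4*9)
= 108.3098/36 = 3.0086


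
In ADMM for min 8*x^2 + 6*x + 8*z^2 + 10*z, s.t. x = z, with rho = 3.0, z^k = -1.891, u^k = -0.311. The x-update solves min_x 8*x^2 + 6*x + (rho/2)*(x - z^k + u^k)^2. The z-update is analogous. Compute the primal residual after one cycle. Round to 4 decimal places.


ADMM iteration with rho = 3.0, z^k = -1.891, u^k = -0.311
Step 1: x-update.
Minimize 8*x^2 + 6*x + (3.0/2)*(x + 1.891 - 0.311)^2
FOC: (2*8 + 3.0)*x = -6 + 3.0*(-1.891 + 0.311)
x^{k+1} = -0.5653
Step 2: z-update.
Minimize 8*z^2 + 10*z + (3.0/2)*(-0.5653 - z - 0.311)^2
FOC: (2*8 + 3.0)*z = -10 + 3.0*(-0.5653 - 0.311)
z^{k+1} = -0.6647
Step 3: u-update.
u^{k+1} = -0.311 - 0.5653 + 0.6647 = -0.2116
Step 4: Primal residual = |-0.5653 + 0.6647| = 0.0994


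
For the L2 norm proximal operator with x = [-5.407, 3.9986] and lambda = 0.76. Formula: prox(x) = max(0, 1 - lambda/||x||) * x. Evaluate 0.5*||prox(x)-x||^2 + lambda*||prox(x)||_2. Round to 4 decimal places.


Step 1: Compute ||x||.
||x|| = 6.7249
Step 2: Compute scaling factor.
scale = max(0, 1 - 0.76/6.7249) = 0.887
Step 3: prox(x) = [-4.7959, 3.5467]
||prox(x)|| = 5.9649
Step 4: Proximal objective.
0.5*||prox-x||^2 = 0.2888
lambda*||prox|| = 4.5333
Total = 4.8221


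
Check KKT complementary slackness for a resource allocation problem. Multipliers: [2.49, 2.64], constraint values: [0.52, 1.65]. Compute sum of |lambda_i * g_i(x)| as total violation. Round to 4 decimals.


KKT complementary slackness check:
lambda_1 * g_1 = 2.49 * 0.52 = 1.2948
lambda_2 * g_2 = 2.64 * 1.65 = 4.356
Total violation = 1.2948 + 4.356 = 5.6508


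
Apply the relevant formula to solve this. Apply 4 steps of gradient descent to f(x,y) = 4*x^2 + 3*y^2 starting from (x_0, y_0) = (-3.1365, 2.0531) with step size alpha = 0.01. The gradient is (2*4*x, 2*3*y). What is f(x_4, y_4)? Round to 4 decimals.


Gradient descent on f(x,y) = 4*x^2 + 3*y^2.
Starting point: (-3.1365, 2.0531), alpha = 0.01
Step 1: grad_x = 2*4*-3.1365 = -25.092, grad_y = 2*3*2.0531 = 12.3186
  x_1 = -3.1365 - 0.01*-25.092 = -2.8856
  y_1 = 2.0531 - 0.01*12.3186 = 1.9299
Step 2: grad_x = 2*4*-2.8856 = -23.0846, grad_y = 2*3*1.9299 = 11.5795
  x_2 = -2.8856 - 0.01*-23.0846 = -2.6547
  y_2 = 1.9299 - 0.01*11.5795 = 1.8141
Step 3: grad_x = 2*4*-2.6547 = -21.2379, grad_y = 2*3*1.8141 = 10.8847
  x_3 = -2.6547 - 0.01*-21.2379 = -2.4424
  y_3 = 1.8141 - 0.01*10.8847 = 1.7053
Step 4: grad_x = 2*4*-2.4424 = -19.5388, grad_y = 2*3*1.7053 = 10.2316
  x_4 = -2.4424 - 0.01*-19.5388 = -2.247
  y_4 = 1.7053 - 0.01*10.2316 = 1.603
f(-2.247, 1.603) = 4*(-2.247)^2 + 3*1.603^2 = 27.9038


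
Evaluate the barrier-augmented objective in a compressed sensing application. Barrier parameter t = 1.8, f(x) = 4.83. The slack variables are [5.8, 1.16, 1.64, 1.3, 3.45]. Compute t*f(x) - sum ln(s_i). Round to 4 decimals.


Step 1: Compute log-barrier.
ln values: [1.7579, 0.1484, 0.4947, 0.2624, 1.2384]
phi = -(1.7579 + 0.1484 + 0.4947 + 0.2624 + 1.2384) = -3.9017
Step 2: Compute augmented objective.
t*f(x) = 1.8*4.83 = 8.694
Total = 8.694 - 3.9017 = 4.7923


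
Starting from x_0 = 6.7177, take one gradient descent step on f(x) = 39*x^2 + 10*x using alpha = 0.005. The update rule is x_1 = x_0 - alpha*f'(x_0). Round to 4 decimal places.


We compute the gradient at x_0 and apply the update.
f'(x) = 78*x + 10
f'(6.7177) = 78*6.7177 + 10 = 533.9806
x_1 = 6.7177 - 0.005*533.9806 = 4.0478


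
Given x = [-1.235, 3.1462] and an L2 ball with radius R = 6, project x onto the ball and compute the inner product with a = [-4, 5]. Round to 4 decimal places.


Step 1: Compute ||x|| (intermediates to 6 decimals).
||x|| = sqrt((-1.235)^2 + 3.1462^2) = 3.379911
Step 2: Project.
Since ||x|| <= R, proj = x (no scaling needed).
proj(x) = [-1.235, 3.1462]
Step 3: Dot product.
a^T * proj(x) = -4*(-1.235) + 5*3.1462 = 20.671


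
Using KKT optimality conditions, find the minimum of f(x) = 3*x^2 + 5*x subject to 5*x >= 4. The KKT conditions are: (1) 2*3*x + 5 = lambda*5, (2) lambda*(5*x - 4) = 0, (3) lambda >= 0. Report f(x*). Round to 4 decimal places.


Step 1: Try lambda = 0 (constraint inactive).
x_unc = -5/(2*3) = -0.8333
Check: 5*-0.8333 = -4.1665 < 4 -- violated!
Step 2: Constraint must be active: 5*x = 4
x* = 4/5 = 0.8
lambda = (2*3*0.8 + 5)/5 = 1.96
Step 3: Compute optimal value.
f(x*) = 3*0.8^2 + 5*0.8 = 5.92


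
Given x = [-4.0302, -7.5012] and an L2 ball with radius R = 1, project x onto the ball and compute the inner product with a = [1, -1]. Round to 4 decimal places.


Step 1: Compute ||x|| (intermediates to 6 decimals).
||x|| = sqrt((-4.0302)^2 + (-7.5012)^2) = 8.515311
Step 2: Project.
Since ||x|| > R, scale = R/||x|| = 1/8.515311 = 0.117436, proj(x) = scale * x
proj(x) = [-0.473291, -0.880911]
Step 3: Dot product.
a^T * proj(x) = 1*(-0.473291) - 1*(-0.880911) = 0.4076


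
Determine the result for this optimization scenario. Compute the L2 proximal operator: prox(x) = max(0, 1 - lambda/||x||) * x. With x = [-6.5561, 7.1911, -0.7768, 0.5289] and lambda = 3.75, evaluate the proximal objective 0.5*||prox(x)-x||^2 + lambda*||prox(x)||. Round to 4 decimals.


Step 1: Compute ||x||.
||x|| = 9.7764
Step 2: Compute scaling factor.
scale = max(0, 1 - 3.75/9.7764) = 0.6164
Step 3: prox(x) = [-4.0413, 4.4328, -0.4788, 0.326]
||prox(x)|| = 6.0264
Step 4: Proximal objective.
0.5*||prox-x||^2 = 7.0313
lambda*||prox|| = 22.599
Total = 29.6302


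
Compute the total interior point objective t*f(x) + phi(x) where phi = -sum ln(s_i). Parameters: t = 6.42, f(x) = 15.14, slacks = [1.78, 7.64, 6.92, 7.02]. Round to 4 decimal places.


Step 1: Compute log-barrier.
ln values: [0.5766, 2.0334, 1.9344, 1.9488]
phi = -(0.5766 + 2.0334 + 1.9344 + 1.9488) = -6.4932
Step 2: Compute augmented objective.
t*f(x) = 6.42*15.14 = 97.1988
Total = 97.1988 - 6.4932 = 90.7056


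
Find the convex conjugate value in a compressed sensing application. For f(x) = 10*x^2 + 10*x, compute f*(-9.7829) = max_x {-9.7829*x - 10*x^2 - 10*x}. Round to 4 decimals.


f*(y) = sup_x {y*x - a*x^2 - b*x} = sup_x {(y-b)*x - a*x^2}
FOC: (y - b) - 2a*x = 0 => x* = (y - b)/(2a)
x* = (-9.7829 - 10)/(2*10) = -0.9891
f*(-9.7829) = (y-b)^2/(4a) = (-9.7829 - 10)^2/(4*10)
= 391.3631/40 = 9.7841


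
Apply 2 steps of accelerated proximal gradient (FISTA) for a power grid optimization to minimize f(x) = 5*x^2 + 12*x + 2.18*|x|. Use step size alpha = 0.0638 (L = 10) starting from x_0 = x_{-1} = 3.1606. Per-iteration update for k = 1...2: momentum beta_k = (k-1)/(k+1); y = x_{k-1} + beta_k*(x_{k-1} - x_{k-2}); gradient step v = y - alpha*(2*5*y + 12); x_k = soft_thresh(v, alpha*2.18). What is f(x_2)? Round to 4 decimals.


FISTA on f(x) = 5*x^2 + 12*x + 2.18*|x|
L = 10, alpha = 0.0638
Iteration 1: beta = 0.0, y = 3.1606 + 0.0*(3.1606 - 3.1606) = 3.1606
  grad(y) = 43.606, v = y - alpha*grad = 0.3785
  prox(v) = soft_thresh(0.3785, 0.1391) = 0.2395
Iteration 2: beta = 0.3333, y = 0.2395 + 0.3333*(0.2395 - 3.1606) = -0.7343
  grad(y) = 4.6574, v = y - alpha*grad = -1.0314
  prox(v) = soft_thresh(-1.0314, 0.1391) = -0.8923
f(x_2) = 5*(-0.8923)^2 + 12*(-0.8923) + 2.18*|-0.8923| = -4.7814


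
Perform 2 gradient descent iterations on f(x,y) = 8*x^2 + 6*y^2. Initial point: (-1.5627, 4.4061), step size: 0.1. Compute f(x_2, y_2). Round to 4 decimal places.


Gradient descent on f(x,y) = 8*x^2 + 6*y^2.
Starting point: (-1.5627, 4.4061), alpha = 0.1
Step 1: grad_x = 2*8*-1.5627 = -25.0032, grad_y = 2*6*4.4061 = 52.8732
  x_1 = -1.5627 - 0.1*-25.0032 = 0.9376
  y_1 = 4.4061 - 0.1*52.8732 = -0.8812
Step 2: grad_x = 2*8*0.9376 = 15.0019, grad_y = 2*6*-0.8812 = -10.5746
  x_2 = 0.9376 - 0.1*15.0019 = -0.5626
  y_2 = -0.8812 - 0.1*-10.5746 = 0.1762
f(-0.5626, 0.1762) = 8*(-0.5626)^2 + 6*0.1762^2 = 2.7183


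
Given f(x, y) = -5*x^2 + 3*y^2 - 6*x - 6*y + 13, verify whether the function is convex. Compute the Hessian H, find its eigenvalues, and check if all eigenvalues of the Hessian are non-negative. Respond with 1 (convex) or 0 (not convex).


The Hessian of f(x,y) = -5*x^2 + 3*y^2 - 6*x - 6*y + 13 is:
H = [[-10, 0], [0, 6]]
Trace = -10 + 6 = -4
Determinant = -10*6 - (0)^2 = -60
Discriminant = (-4)^2 - 4*-60 = 256.0
Eigenvalues: lambda_1 = -10.0, lambda_2 = 6.0
The function is not convex.

0


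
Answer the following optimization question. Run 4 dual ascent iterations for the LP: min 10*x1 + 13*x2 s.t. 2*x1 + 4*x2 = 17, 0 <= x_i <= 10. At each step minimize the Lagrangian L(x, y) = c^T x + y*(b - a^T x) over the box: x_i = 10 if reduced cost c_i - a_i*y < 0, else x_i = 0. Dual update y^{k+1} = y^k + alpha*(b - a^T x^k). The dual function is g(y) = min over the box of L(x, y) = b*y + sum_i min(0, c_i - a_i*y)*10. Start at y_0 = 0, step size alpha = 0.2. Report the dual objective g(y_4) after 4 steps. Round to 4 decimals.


Dual ascent for LP: min 10*x1 + 13*x2, 2*x1 + 4*x2 = 17, 0 <= x_i <= 10
Step 1: y^k = 0.0, reduced costs: (10.0, 13.0)
  x^k = (0.0, 0.0), subgradient = b - a^T x = 17.0
  y^{k+1} = 0.0 + 0.2*17.0 = 3.4
Step 2: y^k = 3.4, reduced costs: (3.2, -0.6)
  x^k = (0.0, 10.0), subgradient = b - a^T x = -23.0
  y^{k+1} = 3.4 + 0.2*-23.0 = -1.2
Step 3: y^k = -1.2, reduced costs: (12.4, 17.8)
  x^k = (0.0, 0.0), subgradient = b - a^T x = 17.0
  y^{k+1} = -1.2 + 0.2*17.0 = 2.2
Step 4: y^k = 2.2, reduced costs: (5.6, 4.2)
  x^k = (0.0, 0.0), subgradient = b - a^T x = 17.0
  y^{k+1} = 2.2 + 0.2*17.0 = 5.6
Dual objective at y_4 = 5.6: reduced costs (-1.2, -9.4), box minimizer x = (10.0, 10.0)
g(y_4) = b*y + (c1 - a1*y)*x1 + (c2 - a2*y)*x2 = 17*5.6 + (-1.2)*10.0 + (-9.4)*10.0 = 95.2 - 12.0 - 94.0 = -10.8


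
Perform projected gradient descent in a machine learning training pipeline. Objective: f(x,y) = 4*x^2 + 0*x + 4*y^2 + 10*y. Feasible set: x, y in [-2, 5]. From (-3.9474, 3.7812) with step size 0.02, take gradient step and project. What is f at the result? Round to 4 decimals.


Step 1: Compute gradient at (-3.9474, 3.7812).
grad_x = 2*4*-3.9474 + 0 = -31.5792
grad_y = 2*4*3.7812 + 10 = 40.2496
Step 2: Gradient step.
x_raw = -3.9474 - 0.02*-31.5792 = -3.3158
y_raw = 3.7812 - 0.02*40.2496 = 2.9762
Step 3: Project onto [-2, 5].
x_proj = clip(-3.3158) = -2.0
y_proj = clip(2.9762) = 2.9762
Step 4: Evaluate f.
f(-2.0, 2.9762) = 81.1933


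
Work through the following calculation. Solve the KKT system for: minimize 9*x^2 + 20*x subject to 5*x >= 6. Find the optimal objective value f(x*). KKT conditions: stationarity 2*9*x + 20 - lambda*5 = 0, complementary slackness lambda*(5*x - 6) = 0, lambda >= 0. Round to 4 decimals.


Step 1: Try lambda = 0 (constraint inactive).
x_unc = -20/(2*9) = -1.1111
Check: 5*-1.1111 = -5.5555 < 6 -- violated!
Step 2: Constraint must be active: 5*x = 6
x* = 6/5 = 1.2
lambda = (2*9*1.2 + 20)/5 = 8.32
Step 3: Compute optimal value.
f(x*) = 9*1.2^2 + 20*1.2 = 36.96


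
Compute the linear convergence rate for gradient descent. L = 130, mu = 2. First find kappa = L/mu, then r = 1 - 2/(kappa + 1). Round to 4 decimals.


Step 1: Compute the condition number.
kappa = L/mu = 130/2 = 65.0
Step 2: Compute the convergence rate.
r = 1 - 2/(kappa + 1) = 1 - 2*mu/(L + mu) = (L - mu)/(L + mu) = 128/132 = 0.9697


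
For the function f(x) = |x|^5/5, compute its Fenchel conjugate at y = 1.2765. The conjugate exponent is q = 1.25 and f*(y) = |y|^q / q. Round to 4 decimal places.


The conjugate exponent q satisfies 1/p + 1/q = 1.
p = 5, so q = 5/(5 - 1) = 1.25
|y|^q = 1.2765^1.25 = 1.3568
f*(1.2765) = 1.3568 / 1.25 = 1.0855


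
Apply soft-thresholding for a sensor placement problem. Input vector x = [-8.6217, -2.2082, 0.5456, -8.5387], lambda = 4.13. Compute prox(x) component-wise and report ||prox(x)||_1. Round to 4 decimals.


Soft-thresholding with lambda = 4.13:
prox(-8.6217) = sign(-8.6217)*max(|-8.6217| - 4.13, 0) = -4.4917
prox(-2.2082) = sign(-2.2082)*max(|-2.2082| - 4.13, 0) = 0.0
prox(0.5456) = sign(0.5456)*max(|0.5456| - 4.13, 0) = 0.0
prox(-8.5387) = sign(-8.5387)*max(|-8.5387| - 4.13, 0) = -4.4087
prox(x) = [-4.4917, 0.0, 0.0, -4.4087]
||prox(x)||_1 = 4.4917 + 0.0 + 0.0 + 4.4087 = 8.9004


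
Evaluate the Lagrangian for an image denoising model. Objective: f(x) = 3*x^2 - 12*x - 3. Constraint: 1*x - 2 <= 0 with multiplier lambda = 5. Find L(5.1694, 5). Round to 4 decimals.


Step 1: Evaluate f(x).
f(5.1694) = 3*5.1694^2 - 12*5.1694 - 3 = 15.1353
Step 2: Evaluate g(x).
g(5.1694) = 1*5.1694 - 2 = 3.1694
Step 3: Compute Lagrangian.
L = 15.1353 + 5*3.1694 = 30.9823


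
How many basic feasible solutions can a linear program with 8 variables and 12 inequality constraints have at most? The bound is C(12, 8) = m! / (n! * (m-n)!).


Each vertex corresponds to some choice of n active constraints out of m, so the number of vertices is at most C(m, n) = m! / (n!(m-n)!).
m = 12, n = 8
Numerator: 12 * 11 * 10 * 9 * 8 * 7 * 6 * 5
Denominator: 8! = 40320
C(12, 8) = 495


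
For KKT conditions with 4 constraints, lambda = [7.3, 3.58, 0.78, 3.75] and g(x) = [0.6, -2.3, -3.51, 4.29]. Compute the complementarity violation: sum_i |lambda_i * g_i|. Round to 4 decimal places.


KKT complementary slackness check:
lambda_1 * g_1 = 7.3 * 0.6 = 4.38
lambda_2 * g_2 = 3.58 * -2.3 = -8.234
lambda_3 * g_3 = 0.78 * -3.51 = -2.7378
lambda_4 * g_4 = 3.75 * 4.29 = 16.0875
Total violation = 4.38 + 8.234 + 2.7378 + 16.0875 = 31.4393


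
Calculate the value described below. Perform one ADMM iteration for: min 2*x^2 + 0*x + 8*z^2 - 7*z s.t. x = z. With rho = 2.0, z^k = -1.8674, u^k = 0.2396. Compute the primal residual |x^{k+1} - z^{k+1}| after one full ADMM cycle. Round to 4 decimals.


ADMM iteration with rho = 2.0, z^k = -1.8674, u^k = 0.2396
Step 1: x-update.
Minimize 2*x^2 + 0*x + (2.0/2)*(x + 1.8674 + 0.2396)^2
FOC: (2*2 + 2.0)*x = 0 + 2.0*(-1.8674 - 0.2396)
x^{k+1} = -0.7023
Step 2: z-update.
Minimize 8*z^2 - 7*z + (2.0/2)*(-0.7023 - z + 0.2396)^2
FOC: (2*8 + 2.0)*z = 7 + 2.0*(-0.7023 + 0.2396)
z^{k+1} = 0.3375
Step 3: u-update.
u^{k+1} = 0.2396 - 0.7023 - 0.3375 = -0.8002
Step 4: Primal residual = |-0.7023 - 0.3375| = 1.0398


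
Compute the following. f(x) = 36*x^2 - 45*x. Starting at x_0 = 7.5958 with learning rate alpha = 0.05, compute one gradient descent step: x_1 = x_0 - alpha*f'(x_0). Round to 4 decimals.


We compute the gradient at x_0 and apply the update.
f'(x) = 72*x - 45
f'(7.5958) = 72*7.5958 - 45 = 501.8976
x_1 = 7.5958 - 0.05*501.8976 = -17.4991


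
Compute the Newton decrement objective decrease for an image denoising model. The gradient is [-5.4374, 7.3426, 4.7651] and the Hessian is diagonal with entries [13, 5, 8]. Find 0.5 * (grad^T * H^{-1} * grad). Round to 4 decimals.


Step 1: H is diagonal, so H^(-1) * g = [-0.4183, 1.4685, 0.5956].
Step 2: g^T H^(-1) g = sum_i g_i^2 / H_ii
  = (-5.4374)^2/13 + (7.3426)^2/5 + (4.7651)^2/8
  = 2.2743 + 10.7828 + 2.8383 = 15.8953
Step 3: Objective decrease = 0.5 * g^T H^(-1) g = 7.9476


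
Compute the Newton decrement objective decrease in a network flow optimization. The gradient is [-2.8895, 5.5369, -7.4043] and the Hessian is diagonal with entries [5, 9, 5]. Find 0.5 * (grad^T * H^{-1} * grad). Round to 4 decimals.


Step 1: H is diagonal, so H^(-1) * g = [-0.5779, 0.6152, -1.4809].
Step 2: g^T H^(-1) g = sum_i g_i^2 / H_ii
  = (-2.8895)^2/5 + (5.5369)^2/9 + (-7.4043)^2/5
  = 1.6698 + 3.4064 + 10.9647 = 16.0409
Step 3: Objective decrease = 0.5 * g^T H^(-1) g = 8.0205


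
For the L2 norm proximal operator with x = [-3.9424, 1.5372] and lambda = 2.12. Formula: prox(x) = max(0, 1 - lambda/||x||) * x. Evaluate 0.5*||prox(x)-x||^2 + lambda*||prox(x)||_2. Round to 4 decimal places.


Step 1: Compute ||x||.
||x|| = 4.2315
Step 2: Compute scaling factor.
scale = max(0, 1 - 2.12/4.2315) = 0.499
Step 3: prox(x) = [-1.9672, 0.7671]
||prox(x)|| = 2.1115
Step 4: Proximal objective.
0.5*||prox-x||^2 = 2.2472
lambda*||prox|| = 4.4764
Total = 6.7236


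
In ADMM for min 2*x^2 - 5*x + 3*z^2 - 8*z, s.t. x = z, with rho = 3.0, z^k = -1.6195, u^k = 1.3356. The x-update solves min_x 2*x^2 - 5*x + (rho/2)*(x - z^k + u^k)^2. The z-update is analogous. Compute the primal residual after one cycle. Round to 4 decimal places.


ADMM iteration with rho = 3.0, z^k = -1.6195, u^k = 1.3356
Step 1: x-update.
Minimize 2*x^2 - 5*x + (3.0/2)*(x + 1.6195 + 1.3356)^2
FOC: (2*2 + 3.0)*x = 5 + 3.0*(-1.6195 - 1.3356)
x^{k+1} = -0.5522
Step 2: z-update.
Minimize 3*z^2 - 8*z + (3.0/2)*(-0.5522 - z + 1.3356)^2
FOC: (2*3 + 3.0)*z = 8 + 3.0*(-0.5522 + 1.3356)
z^{k+1} = 1.15
Step 3: u-update.
u^{k+1} = 1.3356 - 0.5522 - 1.15 = -0.3666
Step 4: Primal residual = |-0.5522 - 1.15| = 1.7022


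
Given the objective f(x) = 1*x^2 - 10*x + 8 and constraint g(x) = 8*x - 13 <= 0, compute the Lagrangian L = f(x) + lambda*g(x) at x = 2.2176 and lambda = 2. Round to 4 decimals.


Step 1: Evaluate f(x).
f(2.2176) = 1*2.2176^2 - 10*2.2176 + 8 = -9.2583
Step 2: Evaluate g(x).
g(2.2176) = 8*2.2176 - 13 = 4.7408
Step 3: Compute Lagrangian.
L = -9.2583 + 2*4.7408 = 0.2233


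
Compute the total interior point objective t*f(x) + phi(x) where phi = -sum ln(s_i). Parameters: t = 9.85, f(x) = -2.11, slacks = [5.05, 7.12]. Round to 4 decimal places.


Step 1: Compute log-barrier.
ln values: [1.6194, 1.9629]
phi = -(1.6194 + 1.9629) = -3.5823
Step 2: Compute augmented objective.
t*f(x) = 9.85*-2.11 = -20.7835
Total = -20.7835 - 3.5823 = -24.3658


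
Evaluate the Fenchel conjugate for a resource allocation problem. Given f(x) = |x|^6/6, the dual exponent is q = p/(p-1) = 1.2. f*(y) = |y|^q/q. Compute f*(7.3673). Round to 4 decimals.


The conjugate exponent q satisfies 1/p + 1/q = 1.
p = 6, so q = 6/(6 - 1) = 1.2
|y|^q = 7.3673^1.2 = 10.9842
f*(7.3673) = 10.9842 / 1.2 = 9.1535


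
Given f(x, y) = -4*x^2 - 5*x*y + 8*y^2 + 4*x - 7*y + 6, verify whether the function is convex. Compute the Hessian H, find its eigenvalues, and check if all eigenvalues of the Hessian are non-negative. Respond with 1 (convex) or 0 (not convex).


The Hessian of f(x,y) = -4*x^2 - 5*x*y + 8*y^2 + 4*x - 7*y + 6 is:
H = [[-8, -5], [-5, 16]]
Trace = -8 + 16 = 8
Determinant = -8*16 - (-5)^2 = -153
Discriminant = (8)^2 - 4*-153 = 676.0
Eigenvalues: lambda_1 = -9.0, lambda_2 = 17.0
The function is not convex.

0


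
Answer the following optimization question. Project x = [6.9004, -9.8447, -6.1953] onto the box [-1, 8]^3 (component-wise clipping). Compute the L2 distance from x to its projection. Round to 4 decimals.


Project each component onto [-1, 8].
clip(6.9004) = 6.9004, clip(-9.8447) = -1.0, clip(-6.1953) = -1.0
Projection = [6.9004, -1.0, -1.0]
Squared diffs: [0.0, 78.2287, 26.9911]
Distance = sqrt(105.2198) = 10.2577


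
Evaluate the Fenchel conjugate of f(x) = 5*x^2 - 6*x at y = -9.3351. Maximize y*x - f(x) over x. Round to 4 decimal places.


f*(y) = sup_x {y*x - a*x^2 - b*x} = sup_x {(y-b)*x - a*x^2}
FOC: (y - b) - 2a*x = 0 => x* = (y - b)/(2a)
x* = (-9.3351 + 6)/(2*5) = -0.3335
f*(-9.3351) = (y-b)^2/(4a) = (-9.3351 + 6)^2/(4*5)
= 11.1229/20 = 0.5561


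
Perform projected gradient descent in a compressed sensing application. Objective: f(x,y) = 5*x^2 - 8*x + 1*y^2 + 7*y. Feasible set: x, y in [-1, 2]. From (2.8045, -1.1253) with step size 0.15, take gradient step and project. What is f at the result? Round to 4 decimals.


Step 1: Compute gradient at (2.8045, -1.1253).
grad_x = 2*5*2.8045 - 8 = 20.045
grad_y = 2*1*-1.1253 + 7 = 4.7494
Step 2: Gradient step.
x_raw = 2.8045 - 0.15*20.045 = -0.2023
y_raw = -1.1253 - 0.15*4.7494 = -1.8377
Step 3: Project onto [-1, 2].
x_proj = clip(-0.2023) = -0.2023
y_proj = clip(-1.8377) = -1.0
Step 4: Evaluate f.
f(-0.2023, -1.0) = -4.1775


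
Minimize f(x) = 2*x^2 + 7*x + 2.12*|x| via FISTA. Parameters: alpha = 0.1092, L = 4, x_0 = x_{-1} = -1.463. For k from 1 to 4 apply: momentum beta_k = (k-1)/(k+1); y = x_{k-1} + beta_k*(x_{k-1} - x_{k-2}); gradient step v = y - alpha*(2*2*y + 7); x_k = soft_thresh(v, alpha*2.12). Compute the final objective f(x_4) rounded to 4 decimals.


FISTA on f(x) = 2*x^2 + 7*x + 2.12*|x|
L = 4, alpha = 0.1092
Iteration 1: beta = 0.0, y = -1.463 + 0.0*(-1.463 + 1.463) = -1.463
  grad(y) = 1.148, v = y - alpha*grad = -1.5884
  prox(v) = soft_thresh(-1.5884, 0.2315) = -1.3569
Iteration 2: beta = 0.3333, y = -1.3569 + 0.3333*(-1.3569 + 1.463) = -1.3215
  grad(y) = 1.7141, v = y - alpha*grad = -1.5087
  prox(v) = soft_thresh(-1.5087, 0.2315) = -1.2772
Iteration 3: beta = 0.5, y = -1.2772 + 0.5*(-1.2772 + 1.3569) = -1.2373
  grad(y) = 2.0508, v = y - alpha*grad = -1.4612
  prox(v) = soft_thresh(-1.4612, 0.2315) = -1.2297
Iteration 4: beta = 0.6, y = -1.2297 + 0.6*(-1.2297 + 1.2772) = -1.2013
  grad(y) = 2.1948, v = y - alpha*grad = -1.441
  prox(v) = soft_thresh(-1.441, 0.2315) = -1.2095
f(x_4) = 2*(-1.2095)^2 + 7*(-1.2095) + 2.12*|-1.2095| = -2.9766


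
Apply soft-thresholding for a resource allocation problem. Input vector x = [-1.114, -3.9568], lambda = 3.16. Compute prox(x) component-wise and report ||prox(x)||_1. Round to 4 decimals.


Soft-thresholding with lambda = 3.16:
prox(-1.114) = sign(-1.114)*max(|-1.114| - 3.16, 0) = 0.0
prox(-3.9568) = sign(-3.9568)*max(|-3.9568| - 3.16, 0) = -0.7968
prox(x) = [0.0, -0.7968]
||prox(x)||_1 = 0.0 + 0.7968 = 0.7968


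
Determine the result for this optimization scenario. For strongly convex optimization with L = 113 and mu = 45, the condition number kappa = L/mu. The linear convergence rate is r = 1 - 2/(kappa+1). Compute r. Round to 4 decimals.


Step 1: Compute the condition number.
kappa = L/mu = 113/45 = 2.5111
Step 2: Compute the convergence rate.
r = 1 - 2/(kappa + 1) = 1 - 2*mu/(L + mu) = (L - mu)/(L + mu) = 68/158 = 0.4304


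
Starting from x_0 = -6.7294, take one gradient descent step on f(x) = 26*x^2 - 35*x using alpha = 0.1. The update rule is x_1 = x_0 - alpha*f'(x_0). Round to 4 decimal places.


We compute the gradient at x_0 and apply the update.
f'(x) = 52*x - 35
f'(-6.7294) = 52*-6.7294 - 35 = -384.9288
x_1 = -6.7294 - 0.1*-384.9288 = 31.7635


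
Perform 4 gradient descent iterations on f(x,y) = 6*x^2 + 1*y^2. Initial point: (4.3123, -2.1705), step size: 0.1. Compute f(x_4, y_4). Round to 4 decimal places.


Gradient descent on f(x,y) = 6*x^2 + 1*y^2.
Starting point: (4.3123, -2.1705), alpha = 0.1
Step 1: grad_x = 2*6*4.3123 = 51.7476, grad_y = 2*1*-2.1705 = -4.341
  x_1 = 4.3123 - 0.1*51.7476 = -0.8625
  y_1 = -2.1705 - 0.1*-4.341 = -1.7364
Step 2: grad_x = 2*6*-0.8625 = -10.3495, grad_y = 2*1*-1.7364 = -3.4728
  x_2 = -0.8625 - 0.1*-10.3495 = 0.1725
  y_2 = -1.7364 - 0.1*-3.4728 = -1.3891
Step 3: grad_x = 2*6*0.1725 = 2.0699, grad_y = 2*1*-1.3891 = -2.7782
  x_3 = 0.1725 - 0.1*2.0699 = -0.0345
  y_3 = -1.3891 - 0.1*-2.7782 = -1.1113
Step 4: grad_x = 2*6*-0.0345 = -0.414, grad_y = 2*1*-1.1113 = -2.2226
  x_4 = -0.0345 - 0.1*-0.414 = 0.0069
  y_4 = -1.1113 - 0.1*-2.2226 = -0.889
f(0.0069, -0.889) = 6*0.0069^2 + 1*(-0.889)^2 = 0.7907


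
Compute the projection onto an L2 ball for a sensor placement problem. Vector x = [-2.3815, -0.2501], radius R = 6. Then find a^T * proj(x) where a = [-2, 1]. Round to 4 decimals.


Step 1: Compute ||x|| (intermediates to 6 decimals).
||x|| = sqrt((-2.3815)^2 + (-0.2501)^2) = 2.394596
Step 2: Project.
Since ||x|| <= R, proj = x (no scaling needed).
proj(x) = [-2.3815, -0.2501]
Step 3: Dot product.
a^T * proj(x) = -2*(-2.3815) + 1*(-0.2501) = 4.5129


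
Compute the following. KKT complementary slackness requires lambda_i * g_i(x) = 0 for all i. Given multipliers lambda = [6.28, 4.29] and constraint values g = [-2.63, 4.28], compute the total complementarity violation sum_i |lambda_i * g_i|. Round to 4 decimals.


KKT complementary slackness check:
lambda_1 * g_1 = 6.28 * -2.63 = -16.5164
lambda_2 * g_2 = 4.29 * 4.28 = 18.3612
Total violation = 16.5164 + 18.3612 = 34.8776


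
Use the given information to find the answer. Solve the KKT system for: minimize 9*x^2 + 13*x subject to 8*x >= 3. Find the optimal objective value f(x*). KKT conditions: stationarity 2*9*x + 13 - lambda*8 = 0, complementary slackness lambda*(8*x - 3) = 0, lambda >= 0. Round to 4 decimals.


Step 1: Try lambda = 0 (constraint inactive).
x_unc = -13/(2*9) = -0.7222
Check: 8*-0.7222 = -5.7776 < 3 -- violated!
Step 2: Constraint must be active: 8*x = 3
x* = 3/8 = 0.375
lambda = (2*9*0.375 + 13)/8 = 2.4688
Step 3: Compute optimal value.
f(x*) = 9*0.375^2 + 13*0.375 = 6.1406


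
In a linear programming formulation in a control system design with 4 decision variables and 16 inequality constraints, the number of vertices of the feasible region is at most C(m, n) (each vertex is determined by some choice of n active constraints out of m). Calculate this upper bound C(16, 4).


Each vertex corresponds to some choice of n active constraints out of m, so the number of vertices is at most C(m, n) = m! / (n!(m-n)!).
m = 16, n = 4
Numerator: 16 * 15 * 14 * 13
Denominator: 4! = 24
C(16, 4) = 1820


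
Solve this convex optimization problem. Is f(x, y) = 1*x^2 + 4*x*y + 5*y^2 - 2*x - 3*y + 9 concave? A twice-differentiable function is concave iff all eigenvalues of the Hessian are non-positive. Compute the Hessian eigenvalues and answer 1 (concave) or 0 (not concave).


The Hessian of f(x,y) = 1*x^2 + 4*x*y + 5*y^2 - 2*x - 3*y + 9 is:
H = [[2, 4], [4, 10]]
Trace = 2 + 10 = 12
Determinant = 2*10 - (4)^2 = 4
Discriminant = (12)^2 - 4*4 = 128.0
Eigenvalues: lambda_1 = 0.3431, lambda_2 = 11.6569
The function is not concave.

0


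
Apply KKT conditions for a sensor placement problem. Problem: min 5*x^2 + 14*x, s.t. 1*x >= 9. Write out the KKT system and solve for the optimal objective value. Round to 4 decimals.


Step 1: Try lambda = 0 (constraint inactive).
x_unc = -14/(2*5) = -1.4
Check: 1*-1.4 = -1.4 < 9 -- violated!
Step 2: Constraint must be active: 1*x = 9
x* = 9/1 = 9.0
lambda = (2*5*9.0 + 14)/1 = 104.0
Step 3: Compute optimal value.
f(x*) = 5*9.0^2 + 14*9.0 = 531.0


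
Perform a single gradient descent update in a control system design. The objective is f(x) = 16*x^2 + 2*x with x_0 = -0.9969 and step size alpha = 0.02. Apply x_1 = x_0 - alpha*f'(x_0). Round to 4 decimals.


We compute the gradient at x_0 and apply the update.
f'(x) = 32*x + 2
f'(-0.9969) = 32*-0.9969 + 2 = -29.9008
x_1 = -0.9969 - 0.02*-29.9008 = -0.3989


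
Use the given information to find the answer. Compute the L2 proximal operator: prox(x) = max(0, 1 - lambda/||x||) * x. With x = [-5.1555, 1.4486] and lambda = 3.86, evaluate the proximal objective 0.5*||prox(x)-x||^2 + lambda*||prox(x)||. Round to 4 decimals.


Step 1: Compute ||x||.
||x|| = 5.3551
Step 2: Compute scaling factor.
scale = max(0, 1 - 3.86/5.3551) = 0.2792
Step 3: prox(x) = [-1.4394, 0.4044]
||prox(x)|| = 1.4951
Step 4: Proximal objective.
0.5*||prox-x||^2 = 7.4498
lambda*||prox|| = 5.7711
Total = 13.2211


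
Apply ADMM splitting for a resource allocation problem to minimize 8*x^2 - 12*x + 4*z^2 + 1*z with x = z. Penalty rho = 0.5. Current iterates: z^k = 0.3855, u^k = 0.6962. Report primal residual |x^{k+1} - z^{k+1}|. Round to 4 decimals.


ADMM iteration with rho = 0.5, z^k = 0.3855, u^k = 0.6962
Step 1: x-update.
Minimize 8*x^2 - 12*x + (0.5/2)*(x - 0.3855 + 0.6962)^2
FOC: (2*8 + 0.5)*x = 12 + 0.5*(0.3855 - 0.6962)
x^{k+1} = 0.7179
Step 2: z-update.
Minimize 4*z^2 + 1*z + (0.5/2)*(0.7179 - z + 0.6962)^2
FOC: (2*4 + 0.5)*z = -1 + 0.5*(0.7179 + 0.6962)
z^{k+1} = -0.0345
Step 3: u-update.
u^{k+1} = 0.6962 + 0.7179 + 0.0345 = 1.4485
Step 4: Primal residual = |0.7179 + 0.0345| = 0.7523


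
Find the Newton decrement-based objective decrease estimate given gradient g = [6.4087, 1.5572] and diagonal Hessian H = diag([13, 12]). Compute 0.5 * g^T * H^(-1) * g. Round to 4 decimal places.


Step 1: H is diagonal, so H^(-1) * g = [0.493, 0.1298].
Step 2: g^T H^(-1) g = sum_i g_i^2 / H_ii
  = (6.4087)^2/13 + (1.5572)^2/12
  = 3.1593 + 0.2021 = 3.3614
Step 3: Objective decrease = 0.5 * g^T H^(-1) g = 1.6807


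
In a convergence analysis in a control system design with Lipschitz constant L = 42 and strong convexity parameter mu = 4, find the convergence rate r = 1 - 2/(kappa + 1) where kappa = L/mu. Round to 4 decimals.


Step 1: Compute the condition number.
kappa = L/mu = 42/4 = 10.5
Step 2: Compute the convergence rate.
r = 1 - 2/(kappa + 1) = 1 - 2*mu/(L + mu) = (L - mu)/(L + mu) = 38/46 = 0.8261


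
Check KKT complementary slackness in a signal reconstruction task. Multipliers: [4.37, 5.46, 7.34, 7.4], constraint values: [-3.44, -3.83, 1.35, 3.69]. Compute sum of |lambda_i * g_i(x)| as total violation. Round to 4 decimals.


KKT complementary slackness check:
lambda_1 * g_1 = 4.37 * -3.44 = -15.0328
lambda_2 * g_2 = 5.46 * -3.83 = -20.9118
lambda_3 * g_3 = 7.34 * 1.35 = 9.909
lambda_4 * g_4 = 7.4 * 3.69 = 27.306
Total violation = 15.0328 + 20.9118 + 9.909 + 27.306 = 73.1596


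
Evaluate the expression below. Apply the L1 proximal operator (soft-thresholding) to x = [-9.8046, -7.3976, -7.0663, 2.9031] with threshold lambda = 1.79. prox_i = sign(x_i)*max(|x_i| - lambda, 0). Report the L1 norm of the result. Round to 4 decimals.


Soft-thresholding with lambda = 1.79:
prox(-9.8046) = sign(-9.8046)*max(|-9.8046| - 1.79, 0) = -8.0146
prox(-7.3976) = sign(-7.3976)*max(|-7.3976| - 1.79, 0) = -5.6076
prox(-7.0663) = sign(-7.0663)*max(|-7.0663| - 1.79, 0) = -5.2763
prox(2.9031) = sign(2.9031)*max(|2.9031| - 1.79, 0) = 1.1131
prox(x) = [-8.0146, -5.6076, -5.2763, 1.1131]
||prox(x)||_1 = 8.0146 + 5.6076 + 5.2763 + 1.1131 = 20.0116


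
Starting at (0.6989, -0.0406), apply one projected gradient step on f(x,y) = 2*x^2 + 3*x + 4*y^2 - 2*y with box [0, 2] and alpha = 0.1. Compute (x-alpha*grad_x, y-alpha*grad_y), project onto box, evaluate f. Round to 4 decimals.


Step 1: Compute gradient at (0.6989, -0.0406).
grad_x = 2*2*0.6989 + 3 = 5.7956
grad_y = 2*4*-0.0406 - 2 = -2.3248
Step 2: Gradient step.
x_raw = 0.6989 - 0.1*5.7956 = 0.1193
y_raw = -0.0406 - 0.1*-2.3248 = 0.1919
Step 3: Project onto [0, 2].
x_proj = clip(0.1193) = 0.1193
y_proj = clip(0.1919) = 0.1919
Step 4: Evaluate f.
f(0.1193, 0.1919) = 0.15


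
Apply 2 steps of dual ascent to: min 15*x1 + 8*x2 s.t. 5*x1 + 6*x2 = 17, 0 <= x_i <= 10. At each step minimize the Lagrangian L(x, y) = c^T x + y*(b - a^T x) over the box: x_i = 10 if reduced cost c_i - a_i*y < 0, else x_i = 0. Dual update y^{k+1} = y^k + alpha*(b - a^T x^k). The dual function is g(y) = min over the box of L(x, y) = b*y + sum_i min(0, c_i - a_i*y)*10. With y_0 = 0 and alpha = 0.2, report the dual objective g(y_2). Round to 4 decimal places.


Dual ascent for LP: min 15*x1 + 8*x2, 5*x1 + 6*x2 = 17, 0 <= x_i <= 10
Step 1: y^k = 0.0, reduced costs: (15.0, 8.0)
  x^k = (0.0, 0.0), subgradient = b - a^T x = 17.0
  y^{k+1} = 0.0 + 0.2*17.0 = 3.4
Step 2: y^k = 3.4, reduced costs: (-2.0, -12.4)
  x^k = (10.0, 10.0), subgradient = b - a^T x = -93.0
  y^{k+1} = 3.4 + 0.2*-93.0 = -15.2
Dual objective at y_2 = -15.2: reduced costs (91.0, 99.2), box minimizer x = (0.0, 0.0)
g(y_2) = b*y + (c1 - a1*y)*x1 + (c2 - a2*y)*x2 = 17*(-15.2) + 91.0*0.0 + 99.2*0.0 = -258.4 + 0.0 + 0.0 = -258.4


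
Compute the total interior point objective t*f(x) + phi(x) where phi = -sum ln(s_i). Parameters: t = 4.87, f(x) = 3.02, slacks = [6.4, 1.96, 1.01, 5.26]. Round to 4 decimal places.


Step 1: Compute log-barrier.
ln values: [1.8563, 0.6729, 0.01, 1.6601]
phi = -(1.8563 + 0.6729 + 0.01 + 1.6601) = -4.1993
Step 2: Compute augmented objective.
t*f(x) = 4.87*3.02 = 14.7074
Total = 14.7074 - 4.1993 = 10.5081


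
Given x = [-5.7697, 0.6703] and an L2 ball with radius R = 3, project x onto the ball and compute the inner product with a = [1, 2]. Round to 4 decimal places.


Step 1: Compute ||x|| (intermediates to 6 decimals).
||x|| = sqrt((-5.7697)^2 + 0.6703^2) = 5.808506
Step 2: Project.
Since ||x|| > R, scale = R/||x|| = 3/5.808506 = 0.516484, proj(x) = scale * x
proj(x) = [-2.979958, 0.346199]
Step 3: Dot product.
a^T * proj(x) = 1*(-2.979958) + 2*0.346199 = -2.2876


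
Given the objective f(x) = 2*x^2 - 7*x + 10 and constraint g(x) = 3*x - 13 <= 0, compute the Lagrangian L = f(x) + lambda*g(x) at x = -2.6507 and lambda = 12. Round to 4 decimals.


Step 1: Evaluate f(x).
f(-2.6507) = 2*(-2.6507)^2 - 7*(-2.6507) + 10 = 42.6073
Step 2: Evaluate g(x).
g(-2.6507) = 3*-2.6507 - 13 = -20.9521
Step 3: Compute Lagrangian.
L = 42.6073 + 12*-20.9521 = -208.8179


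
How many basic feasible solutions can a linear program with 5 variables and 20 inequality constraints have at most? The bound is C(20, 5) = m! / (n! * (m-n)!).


Each vertex corresponds to some choice of n active constraints out of m, so the number of vertices is at most C(m, n) = m! / (n!(m-n)!).
m = 20, n = 5
Numerator: 20 * 19 * 18 * 17 * 16
Denominator: 5! = 120
C(20, 5) = 15504


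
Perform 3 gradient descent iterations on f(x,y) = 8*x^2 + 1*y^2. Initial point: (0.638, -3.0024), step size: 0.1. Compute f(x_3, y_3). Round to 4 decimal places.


Gradient descent on f(x,y) = 8*x^2 + 1*y^2.
Starting point: (0.638, -3.0024), alpha = 0.1
Step 1: grad_x = 2*8*0.638 = 10.208, grad_y = 2*1*-3.0024 = -6.0048
  x_1 = 0.638 - 0.1*10.208 = -0.3828
  y_1 = -3.0024 - 0.1*-6.0048 = -2.4019
Step 2: grad_x = 2*8*-0.3828 = -6.1248, grad_y = 2*1*-2.4019 = -4.8038
  x_2 = -0.3828 - 0.1*-6.1248 = 0.2297
  y_2 = -2.4019 - 0.1*-4.8038 = -1.9215
Step 3: grad_x = 2*8*0.2297 = 3.6749, grad_y = 2*1*-1.9215 = -3.8431
  x_3 = 0.2297 - 0.1*3.6749 = -0.1378
  y_3 = -1.9215 - 0.1*-3.8431 = -1.5372
f(-0.1378, -1.5372) = 8*(-0.1378)^2 + 1*(-1.5372)^2 = 2.515


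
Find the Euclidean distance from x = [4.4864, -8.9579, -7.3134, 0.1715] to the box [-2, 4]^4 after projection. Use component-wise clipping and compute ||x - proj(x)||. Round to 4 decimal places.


Project each component onto [-2, 4].
clip(4.4864) = 4.0, clip(-8.9579) = -2.0, clip(-7.3134) = -2.0, clip(0.1715) = 0.1715
Projection = [4.0, -2.0, -2.0, 0.1715]
Squared diffs: [0.2366, 48.4124, 28.2322, 0.0]
Distance = sqrt(76.8812) = 8.7682


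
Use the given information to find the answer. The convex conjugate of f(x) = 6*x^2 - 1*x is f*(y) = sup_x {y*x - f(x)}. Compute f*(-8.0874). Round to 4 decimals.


f*(y) = sup_x {y*x - a*x^2 - b*x} = sup_x {(y-b)*x - a*x^2}
FOC: (y - b) - 2a*x = 0 => x* = (y - b)/(2a)
x* = (-8.0874 + 1)/(2*6) = -0.5906
f*(-8.0874) = (y-b)^2/(4a) = (-8.0874 + 1)^2/(4*6)
= 50.2312/24 = 2.093


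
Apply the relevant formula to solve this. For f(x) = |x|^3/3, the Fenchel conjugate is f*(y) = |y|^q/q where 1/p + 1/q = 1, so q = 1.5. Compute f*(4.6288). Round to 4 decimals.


The conjugate exponent q satisfies 1/p + 1/q = 1.
p = 3, so q = 3/(3 - 1) = 1.5
|y|^q = 4.6288^1.5 = 9.9587
f*(4.6288) = 9.9587 / 1.5 = 6.6391


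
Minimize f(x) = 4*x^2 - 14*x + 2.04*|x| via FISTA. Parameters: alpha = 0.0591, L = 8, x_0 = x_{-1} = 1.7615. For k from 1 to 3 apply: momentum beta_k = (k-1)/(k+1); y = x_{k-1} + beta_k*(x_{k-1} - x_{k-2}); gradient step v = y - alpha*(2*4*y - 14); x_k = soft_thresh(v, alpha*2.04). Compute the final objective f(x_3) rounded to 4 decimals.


FISTA on f(x) = 4*x^2 - 14*x + 2.04*|x|
L = 8, alpha = 0.0591
Iteration 1: beta = 0.0, y = 1.7615 + 0.0*(1.7615 - 1.7615) = 1.7615
  grad(y) = 0.092, v = y - alpha*grad = 1.7561
  prox(v) = soft_thresh(1.7561, 0.1206) = 1.6355
Iteration 2: beta = 0.3333, y = 1.6355 + 0.3333*(1.6355 - 1.7615) = 1.5935
  grad(y) = -1.252, v = y - alpha*grad = 1.6675
  prox(v) = soft_thresh(1.6675, 0.1206) = 1.5469
Iteration 3: beta = 0.5, y = 1.5469 + 0.5*(1.5469 - 1.6355) = 1.5026
  grad(y) = -1.9789, v = y - alpha*grad = 1.6196
  prox(v) = soft_thresh(1.6196, 0.1206) = 1.499
f(x_3) = 4*1.499^2 - 14*1.499 + 2.04*|1.499| = -8.94


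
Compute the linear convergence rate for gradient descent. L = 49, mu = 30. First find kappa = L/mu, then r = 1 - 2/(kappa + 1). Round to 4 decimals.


Step 1: Compute the condition number.
kappa = L/mu = 49/30 = 1.6333
Step 2: Compute the convergence rate.
r = 1 - 2/(kappa + 1) = 1 - 2*mu/(L + mu) = (L - mu)/(L + mu) = 19/79 = 0.2405


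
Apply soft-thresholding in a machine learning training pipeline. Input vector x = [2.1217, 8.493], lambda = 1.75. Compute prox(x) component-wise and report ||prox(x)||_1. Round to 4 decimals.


Soft-thresholding with lambda = 1.75:
prox(2.1217) = sign(2.1217)*max(|2.1217| - 1.75, 0) = 0.3717
prox(8.493) = sign(8.493)*max(|8.493| - 1.75, 0) = 6.743
prox(x) = [0.3717, 6.743]
||prox(x)||_1 = 0.3717 + 6.743 = 7.1147


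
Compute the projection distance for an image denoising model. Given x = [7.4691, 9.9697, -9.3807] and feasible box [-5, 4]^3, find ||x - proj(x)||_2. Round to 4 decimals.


Project each component onto [-5, 4].
clip(7.4691) = 4.0, clip(9.9697) = 4.0, clip(-9.3807) = -5.0
Projection = [4.0, 4.0, -5.0]
Squared diffs: [12.0347, 35.6373, 19.1905]
Distance = sqrt(66.8625) = 8.1769


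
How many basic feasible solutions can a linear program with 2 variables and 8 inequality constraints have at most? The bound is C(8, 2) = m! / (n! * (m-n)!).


Each vertex corresponds to some choice of n active constraints out of m, so the number of vertices is at most C(m, n) = m! / (n!(m-n)!).
m = 8, n = 2
Numerator: 8 * 7
Denominator: 2! = 2
C(8, 2) = 28


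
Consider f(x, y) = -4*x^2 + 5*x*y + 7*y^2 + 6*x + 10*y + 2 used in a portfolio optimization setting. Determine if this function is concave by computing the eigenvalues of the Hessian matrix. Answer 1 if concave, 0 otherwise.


The Hessian of f(x,y) = -4*x^2 + 5*x*y + 7*y^2 + 6*x + 10*y + 2 is:
H = [[-8, 5], [5, 14]]
Trace = -8 + 14 = 6
Determinant = -8*14 - (5)^2 = -137
Discriminant = (6)^2 - 4*-137 = 584.0
Eigenvalues: lambda_1 = -9.083, lambda_2 = 15.083
The function is not concave.

0


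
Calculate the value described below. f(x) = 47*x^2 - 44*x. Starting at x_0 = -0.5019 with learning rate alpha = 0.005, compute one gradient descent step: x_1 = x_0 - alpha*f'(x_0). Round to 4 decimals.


We compute the gradient at x_0 and apply the update.
f'(x) = 94*x - 44
f'(-0.5019) = 94*-0.5019 - 44 = -91.1786
x_1 = -0.5019 - 0.005*-91.1786 = -0.046


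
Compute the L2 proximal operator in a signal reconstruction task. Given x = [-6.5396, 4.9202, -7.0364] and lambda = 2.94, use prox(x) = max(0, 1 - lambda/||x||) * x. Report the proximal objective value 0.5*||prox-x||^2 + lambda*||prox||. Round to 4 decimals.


Step 1: Compute ||x||.
||x|| = 10.7929
Step 2: Compute scaling factor.
scale = max(0, 1 - 2.94/10.7929) = 0.7276
Step 3: prox(x) = [-4.7582, 3.5799, -5.1197]
||prox(x)|| = 7.8529
Step 4: Proximal objective.
0.5*||prox-x||^2 = 4.3218
lambda*||prox|| = 23.0875
Total = 27.4092


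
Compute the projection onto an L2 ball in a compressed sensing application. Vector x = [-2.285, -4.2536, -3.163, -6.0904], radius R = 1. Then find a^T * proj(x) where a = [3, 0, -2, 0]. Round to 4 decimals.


Step 1: Compute ||x|| (intermediates to 6 decimals).
||x|| = sqrt((-2.285)^2 + (-4.2536)^2 + (-3.163)^2 + (-6.0904)^2) = 8.391179
Step 2: Project.
Since ||x|| > R, scale = R/||x|| = 1/8.391179 = 0.119173, proj(x) = scale * x
proj(x) = [-0.27231, -0.506914, -0.376944, -0.725811]
Step 3: Dot product.
a^T * proj(x) = 3*(-0.27231) + 0*(-0.506914) - 2*(-0.376944) + 0*(-0.725811) = -0.063


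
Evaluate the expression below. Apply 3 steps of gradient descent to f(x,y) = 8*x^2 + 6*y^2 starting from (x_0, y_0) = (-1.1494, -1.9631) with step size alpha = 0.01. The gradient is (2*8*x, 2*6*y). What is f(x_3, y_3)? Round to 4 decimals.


Gradient descent on f(x,y) = 8*x^2 + 6*y^2.
Starting point: (-1.1494, -1.9631), alpha = 0.01
Step 1: grad_x = 2*8*-1.1494 = -18.3904, grad_y = 2*6*-1.9631 = -23.5572
  x_1 = -1.1494 - 0.01*-18.3904 = -0.9655
  y_1 = -1.9631 - 0.01*-23.5572 = -1.7275
Step 2: grad_x = 2*8*-0.9655 = -15.4479, grad_y = 2*6*-1.7275 = -20.7303
  x_2 = -0.9655 - 0.01*-15.4479 = -0.811
  y_2 = -1.7275 - 0.01*-20.7303 = -1.5202
Step 3: grad_x = 2*8*-0.811 = -12.9763, grad_y = 2*6*-1.5202 = -18.2427
  x_3 = -0.811 - 0.01*-12.9763 = -0.6813
  y_3 = -1.5202 - 0.01*-18.2427 = -1.3378
f(-0.6813, -1.3378) = 8*(-0.6813)^2 + 6*(-1.3378)^2 = 14.4511
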